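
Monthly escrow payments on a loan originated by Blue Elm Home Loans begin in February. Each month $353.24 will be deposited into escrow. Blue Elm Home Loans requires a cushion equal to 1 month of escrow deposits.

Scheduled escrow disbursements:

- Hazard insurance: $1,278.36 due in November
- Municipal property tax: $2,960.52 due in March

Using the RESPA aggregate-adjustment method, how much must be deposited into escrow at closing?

Cushion = 1 × $353.24 = $353.24
Trial balance (start $0, +$353.24 each month, − disbursements):
  Feb: +$353.24 → $353.24
  Mar: +$353.24 − $2,960.52 → -$2,254.04
  Apr: +$353.24 → -$1,900.80
  May: +$353.24 → -$1,547.56
  Jun: +$353.24 → -$1,194.32
  Jul: +$353.24 → -$841.08
  Aug: +$353.24 → -$487.84
  Sep: +$353.24 → -$134.60
  Oct: +$353.24 → $218.64
  Nov: +$353.24 − $1,278.36 → -$706.48
  Dec: +$353.24 → -$353.24
  Jan: +$353.24 → $0.00
Lowest trial balance = -$2,254.04 (Mar)
Initial deposit = cushion − low point = $353.24 − (-$2,254.04) = $2,607.28

$2,607.28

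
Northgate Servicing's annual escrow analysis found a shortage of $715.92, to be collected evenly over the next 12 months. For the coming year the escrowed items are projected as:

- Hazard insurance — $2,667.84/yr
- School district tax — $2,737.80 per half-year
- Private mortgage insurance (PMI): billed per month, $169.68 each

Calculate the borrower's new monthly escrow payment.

$907.96

Hazard insurance — $2,667.84 annually
School district tax — $2,737.80 × 2 = $5,475.60 annually
Private mortgage insurance (PMI) — $169.68 × 12 = $2,036.16 annually
Total annual escrow = $2,667.84 + $5,475.60 + $2,036.16 = $10,179.60
Monthly = $10,179.60 / 12 = $848.30
Monthly shortage recovery: $715.92 ÷ 12 = $59.66
New monthly escrow = $848.30 + $59.66 = $907.96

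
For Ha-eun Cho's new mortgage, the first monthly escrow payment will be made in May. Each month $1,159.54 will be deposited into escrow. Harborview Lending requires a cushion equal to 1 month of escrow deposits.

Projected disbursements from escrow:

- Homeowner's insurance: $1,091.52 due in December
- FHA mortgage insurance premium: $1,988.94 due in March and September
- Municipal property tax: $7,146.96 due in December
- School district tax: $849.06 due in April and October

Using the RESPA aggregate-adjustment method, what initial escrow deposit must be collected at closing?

$2,959.70

Cushion = 1 × $1,159.54 = $1,159.54
Trial balance (start $0, +$1,159.54 each month, − disbursements):
  May: +$1,159.54 → $1,159.54
  Jun: +$1,159.54 → $2,319.08
  Jul: +$1,159.54 → $3,478.62
  Aug: +$1,159.54 → $4,638.16
  Sep: +$1,159.54 − $1,988.94 → $3,808.76
  Oct: +$1,159.54 − $849.06 → $4,119.24
  Nov: +$1,159.54 → $5,278.78
  Dec: +$1,159.54 − $8,238.48 → -$1,800.16
  Jan: +$1,159.54 → -$640.62
  Feb: +$1,159.54 → $518.92
  Mar: +$1,159.54 − $1,988.94 → -$310.48
  Apr: +$1,159.54 − $849.06 → $0.00
Lowest trial balance = -$1,800.16 (Dec)
Initial deposit = cushion − low point = $1,159.54 − (-$1,800.16) = $2,959.70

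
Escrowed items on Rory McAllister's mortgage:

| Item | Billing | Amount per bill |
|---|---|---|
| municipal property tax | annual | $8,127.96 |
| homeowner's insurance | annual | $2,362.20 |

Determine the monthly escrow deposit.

$874.18

Municipal property tax = $8,127.96
Homeowner's insurance = $2,362.20
Yearly total = $10,490.16
Per month = $10,490.16 / 12 = $874.18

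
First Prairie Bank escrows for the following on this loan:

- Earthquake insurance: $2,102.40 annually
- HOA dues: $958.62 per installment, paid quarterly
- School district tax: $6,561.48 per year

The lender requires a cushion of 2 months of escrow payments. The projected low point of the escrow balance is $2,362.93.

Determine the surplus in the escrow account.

Earthquake insurance — $2,102.40 annually
HOA dues — $958.62 × 4 = $3,834.48 annually
School district tax — $6,561.48 annually
Combined annual = $2,102.40 + $3,834.48 + $6,561.48 = $12,498.36
Monthly escrow = $12,498.36 ÷ 12 = $1,041.53
Required cushion = 2 × $1,041.53 = $2,083.06
Surplus = $2,362.93 − $2,083.06 = $279.87

$279.87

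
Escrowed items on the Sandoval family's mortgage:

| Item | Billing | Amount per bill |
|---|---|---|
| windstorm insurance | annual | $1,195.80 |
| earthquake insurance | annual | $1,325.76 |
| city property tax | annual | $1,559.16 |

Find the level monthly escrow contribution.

$340.06

Windstorm insurance — $1,195.80 annually
Earthquake insurance — $1,325.76 annually
City property tax — $1,559.16 annually
Yearly total = $1,195.80 + $1,325.76 + $1,559.16 = $4,080.72
Base monthly escrow = $4,080.72 ÷ 12 = $340.06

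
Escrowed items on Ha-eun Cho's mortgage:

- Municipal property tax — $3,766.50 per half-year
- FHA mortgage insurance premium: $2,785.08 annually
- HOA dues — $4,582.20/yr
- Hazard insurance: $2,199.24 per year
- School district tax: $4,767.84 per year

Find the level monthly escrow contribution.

$1,822.28

Municipal property tax — $3,766.50 × 2 = $7,533.00 annually
FHA mortgage insurance premium — $2,785.08 annually
HOA dues — $4,582.20 annually
Hazard insurance — $2,199.24 annually
School district tax — $4,767.84 annually
Combined annual = $7,533.00 + $2,785.08 + $4,582.20 + $2,199.24 + $4,767.84 = $21,867.36
Per month = $21,867.36 ÷ 12 = $1,822.28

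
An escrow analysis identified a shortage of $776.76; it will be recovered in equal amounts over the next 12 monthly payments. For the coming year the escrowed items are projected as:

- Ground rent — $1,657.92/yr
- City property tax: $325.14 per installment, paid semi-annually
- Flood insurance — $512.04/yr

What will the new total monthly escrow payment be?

Ground rent — $1,657.92 per year
City property tax — $325.14 × 2 = $650.28 per year
Flood insurance — $512.04 per year
Total annual escrow = $2,820.24
Monthly escrow = $2,820.24 / 12 = $235.02
Monthly shortage recovery: $776.76 / 12 = $64.73
New monthly escrow = $235.02 + $64.73 = $299.75

$299.75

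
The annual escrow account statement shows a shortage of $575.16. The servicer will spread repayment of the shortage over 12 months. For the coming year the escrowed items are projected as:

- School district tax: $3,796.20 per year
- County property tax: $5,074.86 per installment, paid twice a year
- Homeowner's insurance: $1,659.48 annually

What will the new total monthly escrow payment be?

School district tax = $3,796.20
County property tax = $5,074.86 × 2 = $10,149.72
Homeowner's insurance = $1,659.48
Annual escrow total = $3,796.20 + $10,149.72 + $1,659.48 = $15,605.40
Base monthly escrow = $15,605.40 / 12 = $1,300.45
Shortage per month = $575.16 ÷ 12 = $47.93
Adjusted monthly = $1,300.45 + $47.93 = $1,348.38

$1,348.38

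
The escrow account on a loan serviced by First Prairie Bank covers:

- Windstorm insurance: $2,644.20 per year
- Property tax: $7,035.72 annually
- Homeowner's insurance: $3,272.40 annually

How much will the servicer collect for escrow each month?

$1,079.36

Windstorm insurance: $2,644.20/yr
Property tax: $7,035.72/yr
Homeowner's insurance: $3,272.40/yr
Yearly total = $2,644.20 + $7,035.72 + $3,272.40 = $12,952.32
Monthly = $12,952.32 ÷ 12 = $1,079.36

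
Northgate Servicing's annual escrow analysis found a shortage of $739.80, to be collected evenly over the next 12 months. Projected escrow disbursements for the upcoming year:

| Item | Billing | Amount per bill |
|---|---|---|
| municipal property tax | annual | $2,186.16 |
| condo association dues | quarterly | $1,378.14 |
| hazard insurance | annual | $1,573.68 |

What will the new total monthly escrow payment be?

Municipal property tax — $2,186.16/yr
Condo association dues — $1,378.14 × 4 = $5,512.56/yr
Hazard insurance — $1,573.68/yr
Yearly total = $2,186.16 + $5,512.56 + $1,573.68 = $9,272.40
Base monthly escrow = $9,272.40 / 12 = $772.70
Shortage per month = $739.80 / 12 = $61.65
Adjusted monthly = $772.70 + $61.65 = $834.35

$834.35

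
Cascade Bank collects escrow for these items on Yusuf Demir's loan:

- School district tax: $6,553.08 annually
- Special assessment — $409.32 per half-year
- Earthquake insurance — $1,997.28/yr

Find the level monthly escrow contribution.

School district tax = $6,553.08/yr
Special assessment = $409.32 × 2 = $818.64/yr
Earthquake insurance = $1,997.28/yr
Annual escrow total = $6,553.08 + $818.64 + $1,997.28 = $9,369.00
Monthly = $9,369.00 / 12 = $780.75

$780.75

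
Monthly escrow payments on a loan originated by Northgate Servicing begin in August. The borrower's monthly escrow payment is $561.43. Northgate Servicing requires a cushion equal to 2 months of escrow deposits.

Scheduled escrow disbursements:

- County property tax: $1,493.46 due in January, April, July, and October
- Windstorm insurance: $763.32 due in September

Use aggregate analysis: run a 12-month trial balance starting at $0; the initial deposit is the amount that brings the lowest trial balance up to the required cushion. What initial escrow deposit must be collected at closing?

$1,695.35

Cushion = 2 × $561.43 = $1,122.86
Trial balance (start $0, +$561.43 each month, − disbursements):
  Aug: +$561.43 → $561.43
  Sep: +$561.43 − $763.32 → $359.54
  Oct: +$561.43 − $1,493.46 → -$572.49
  Nov: +$561.43 → -$11.06
  Dec: +$561.43 → $550.37
  Jan: +$561.43 − $1,493.46 → -$381.66
  Feb: +$561.43 → $179.77
  Mar: +$561.43 → $741.20
  Apr: +$561.43 − $1,493.46 → -$190.83
  May: +$561.43 → $370.60
  Jun: +$561.43 → $932.03
  Jul: +$561.43 − $1,493.46 → $0.00
Lowest trial balance = -$572.49 (Oct)
Initial deposit = cushion − low point = $1,122.86 − (-$572.49) = $1,695.35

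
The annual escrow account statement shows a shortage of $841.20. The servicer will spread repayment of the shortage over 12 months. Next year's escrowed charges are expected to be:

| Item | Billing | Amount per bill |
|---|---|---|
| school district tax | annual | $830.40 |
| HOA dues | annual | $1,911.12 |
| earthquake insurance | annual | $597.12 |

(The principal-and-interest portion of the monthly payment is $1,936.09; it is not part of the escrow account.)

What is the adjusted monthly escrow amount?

School district tax = $830.40 annually
HOA dues = $1,911.12 annually
Earthquake insurance = $597.12 annually
Yearly total = $3,338.64
Per month = $3,338.64 ÷ 12 = $278.22
Shortage spread = $841.20 / 12 = $70.10/mo
Adjusted monthly = $278.22 + $70.10 = $348.32

$348.32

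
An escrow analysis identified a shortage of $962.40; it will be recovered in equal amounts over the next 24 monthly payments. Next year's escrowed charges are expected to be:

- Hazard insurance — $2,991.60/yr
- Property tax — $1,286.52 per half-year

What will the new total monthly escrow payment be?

$503.82

Hazard insurance — $2,991.60
Property tax — $1,286.52 × 2 = $2,573.04
Annual escrow total = $5,564.64
Monthly escrow = $5,564.64 / 12 = $463.72
Shortage spread = $962.40 ÷ 24 = $40.10/mo
New monthly escrow = $463.72 + $40.10 = $503.82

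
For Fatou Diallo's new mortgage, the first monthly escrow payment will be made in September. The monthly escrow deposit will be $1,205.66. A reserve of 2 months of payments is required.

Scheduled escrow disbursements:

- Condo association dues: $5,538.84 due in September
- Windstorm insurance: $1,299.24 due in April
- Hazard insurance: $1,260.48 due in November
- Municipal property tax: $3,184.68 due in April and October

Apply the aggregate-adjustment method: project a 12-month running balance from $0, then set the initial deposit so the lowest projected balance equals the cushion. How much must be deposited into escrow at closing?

$8,778.34

Cushion = 2 × $1,205.66 = $2,411.32
Trial balance (start $0, +$1,205.66 each month, − disbursements):
  Sep: +$1,205.66 − $5,538.84 → -$4,333.18
  Oct: +$1,205.66 − $3,184.68 → -$6,312.20
  Nov: +$1,205.66 − $1,260.48 → -$6,367.02
  Dec: +$1,205.66 → -$5,161.36
  Jan: +$1,205.66 → -$3,955.70
  Feb: +$1,205.66 → -$2,750.04
  Mar: +$1,205.66 → -$1,544.38
  Apr: +$1,205.66 − $4,483.92 → -$4,822.64
  May: +$1,205.66 → -$3,616.98
  Jun: +$1,205.66 → -$2,411.32
  Jul: +$1,205.66 → -$1,205.66
  Aug: +$1,205.66 → $0.00
Lowest trial balance = -$6,367.02 (Nov)
Initial deposit = cushion − low point = $2,411.32 − (-$6,367.02) = $8,778.34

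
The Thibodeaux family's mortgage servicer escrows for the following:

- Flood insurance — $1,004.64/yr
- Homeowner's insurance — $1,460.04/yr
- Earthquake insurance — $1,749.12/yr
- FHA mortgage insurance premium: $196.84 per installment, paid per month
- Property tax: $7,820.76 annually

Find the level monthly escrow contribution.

Flood insurance = $1,004.64 annually
Homeowner's insurance = $1,460.04 annually
Earthquake insurance = $1,749.12 annually
FHA mortgage insurance premium = $196.84 × 12 = $2,362.08 annually
Property tax = $7,820.76 annually
Combined annual = $1,004.64 + $1,460.04 + $1,749.12 + $2,362.08 + $7,820.76 = $14,396.64
Monthly = $14,396.64 ÷ 12 = $1,199.72

$1,199.72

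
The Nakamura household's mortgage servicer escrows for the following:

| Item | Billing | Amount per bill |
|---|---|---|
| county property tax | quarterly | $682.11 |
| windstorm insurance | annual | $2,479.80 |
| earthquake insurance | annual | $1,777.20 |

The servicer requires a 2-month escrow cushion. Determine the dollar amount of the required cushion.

$1,164.24

County property tax: $682.11 × 4 = $2,728.44 annually
Windstorm insurance: $2,479.80 annually
Earthquake insurance: $1,777.20 annually
Annual escrow total = $6,985.44
Base monthly escrow = $6,985.44 ÷ 12 = $582.12
Cushion = 2 × $582.12 = $1,164.24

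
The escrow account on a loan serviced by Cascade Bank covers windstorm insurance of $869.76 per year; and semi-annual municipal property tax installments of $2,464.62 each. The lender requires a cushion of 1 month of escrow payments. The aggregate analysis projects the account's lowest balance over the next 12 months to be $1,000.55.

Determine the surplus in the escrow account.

Windstorm insurance: $869.76 per year
Municipal property tax: $2,464.62 × 2 = $4,929.24 per year
Combined annual = $5,799.00
Per month = $5,799.00 / 12 = $483.25
Required reserve = 1 × $483.25 = $483.25
Excess over cushion: $1,000.55 − $483.25 = $517.30

$517.30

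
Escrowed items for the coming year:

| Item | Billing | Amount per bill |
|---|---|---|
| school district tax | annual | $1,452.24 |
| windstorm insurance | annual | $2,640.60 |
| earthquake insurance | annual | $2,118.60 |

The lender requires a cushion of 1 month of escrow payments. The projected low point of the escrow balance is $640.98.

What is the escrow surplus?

School district tax = $1,452.24/yr
Windstorm insurance = $2,640.60/yr
Earthquake insurance = $2,118.60/yr
Total annual escrow = $6,211.44
Monthly escrow = $6,211.44 / 12 = $517.62
Cushion = 1 × $517.62 = $517.62
Excess over cushion: $640.98 − $517.62 = $123.36

$123.36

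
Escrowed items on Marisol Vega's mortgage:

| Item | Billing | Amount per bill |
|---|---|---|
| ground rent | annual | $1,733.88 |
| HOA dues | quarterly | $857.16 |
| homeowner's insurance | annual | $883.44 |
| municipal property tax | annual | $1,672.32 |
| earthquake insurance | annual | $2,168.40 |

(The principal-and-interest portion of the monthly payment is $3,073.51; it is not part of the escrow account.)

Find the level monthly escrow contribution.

Ground rent: $1,733.88 annually
HOA dues: $857.16 × 4 = $3,428.64 annually
Homeowner's insurance: $883.44 annually
Municipal property tax: $1,672.32 annually
Earthquake insurance: $2,168.40 annually
Yearly total = $9,886.68
Per month = $9,886.68 / 12 = $823.89

$823.89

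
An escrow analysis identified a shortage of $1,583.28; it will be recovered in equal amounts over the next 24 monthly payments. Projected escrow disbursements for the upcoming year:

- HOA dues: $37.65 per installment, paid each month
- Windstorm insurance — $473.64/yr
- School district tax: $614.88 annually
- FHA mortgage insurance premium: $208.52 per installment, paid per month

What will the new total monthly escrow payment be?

$402.85

HOA dues: $37.65 × 12 = $451.80 per year
Windstorm insurance: $473.64 per year
School district tax: $614.88 per year
FHA mortgage insurance premium: $208.52 × 12 = $2,502.24 per year
Combined annual = $451.80 + $473.64 + $614.88 + $2,502.24 = $4,042.56
Monthly = $4,042.56 / 12 = $336.88
Shortage spread = $1,583.28 / 24 = $65.97/mo
New monthly escrow = $336.88 + $65.97 = $402.85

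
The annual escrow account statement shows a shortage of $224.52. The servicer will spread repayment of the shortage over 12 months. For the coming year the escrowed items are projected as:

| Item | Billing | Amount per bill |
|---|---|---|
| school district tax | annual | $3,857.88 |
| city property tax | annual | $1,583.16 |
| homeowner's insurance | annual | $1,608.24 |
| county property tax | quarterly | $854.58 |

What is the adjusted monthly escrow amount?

School district tax: $3,857.88 annually
City property tax: $1,583.16 annually
Homeowner's insurance: $1,608.24 annually
County property tax: $854.58 × 4 = $3,418.32 annually
Total annual escrow = $3,857.88 + $1,583.16 + $1,608.24 + $3,418.32 = $10,467.60
Per month = $10,467.60 ÷ 12 = $872.30
Monthly shortage recovery: $224.52 / 12 = $18.71
New monthly escrow = $872.30 + $18.71 = $891.01

$891.01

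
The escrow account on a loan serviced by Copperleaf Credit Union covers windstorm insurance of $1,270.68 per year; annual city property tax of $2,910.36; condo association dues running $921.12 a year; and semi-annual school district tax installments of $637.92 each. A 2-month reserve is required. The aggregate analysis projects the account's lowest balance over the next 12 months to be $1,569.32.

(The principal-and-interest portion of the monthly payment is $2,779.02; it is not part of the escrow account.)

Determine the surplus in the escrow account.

Windstorm insurance = $1,270.68 annually
City property tax = $2,910.36 annually
Condo association dues = $921.12 annually
School district tax = $637.92 × 2 = $1,275.84 annually
Combined annual = $6,378.00
Monthly = $6,378.00 / 12 = $531.50
Required cushion = 2 × $531.50 = $1,063.00
Excess over cushion: $1,569.32 − $1,063.00 = $506.32

$506.32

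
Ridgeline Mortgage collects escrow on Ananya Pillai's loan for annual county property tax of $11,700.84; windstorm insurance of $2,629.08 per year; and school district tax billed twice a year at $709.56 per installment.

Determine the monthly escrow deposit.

$1,312.42

County property tax: $11,700.84 per year
Windstorm insurance: $2,629.08 per year
School district tax: $709.56 × 2 = $1,419.12 per year
Total annual escrow = $15,749.04
Base monthly escrow = $15,749.04 / 12 = $1,312.42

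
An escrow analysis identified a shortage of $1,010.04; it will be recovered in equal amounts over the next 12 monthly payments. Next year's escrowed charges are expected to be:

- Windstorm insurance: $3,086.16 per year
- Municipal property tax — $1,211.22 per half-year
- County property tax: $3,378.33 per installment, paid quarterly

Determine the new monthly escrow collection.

Windstorm insurance: $3,086.16 per year
Municipal property tax: $1,211.22 × 2 = $2,422.44 per year
County property tax: $3,378.33 × 4 = $13,513.32 per year
Combined annual = $3,086.16 + $2,422.44 + $13,513.32 = $19,021.92
Per month = $19,021.92 / 12 = $1,585.16
Shortage per month = $1,010.04 ÷ 12 = $84.17
New monthly escrow = $1,585.16 + $84.17 = $1,669.33

$1,669.33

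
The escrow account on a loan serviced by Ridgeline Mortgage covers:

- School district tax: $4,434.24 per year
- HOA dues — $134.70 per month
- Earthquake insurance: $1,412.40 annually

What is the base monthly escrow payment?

$621.92

School district tax = $4,434.24 annually
HOA dues = $134.70 × 12 = $1,616.40 annually
Earthquake insurance = $1,412.40 annually
Combined annual = $4,434.24 + $1,616.40 + $1,412.40 = $7,463.04
Monthly = $7,463.04 ÷ 12 = $621.92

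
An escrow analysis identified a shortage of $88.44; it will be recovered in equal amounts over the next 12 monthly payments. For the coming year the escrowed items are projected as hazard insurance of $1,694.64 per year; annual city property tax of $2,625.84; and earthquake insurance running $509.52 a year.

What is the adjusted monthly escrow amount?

Hazard insurance = $1,694.64
City property tax = $2,625.84
Earthquake insurance = $509.52
Annual escrow total = $4,830.00
Per month = $4,830.00 ÷ 12 = $402.50
Shortage spread = $88.44 ÷ 12 = $7.37/mo
New monthly escrow = $402.50 + $7.37 = $409.87

$409.87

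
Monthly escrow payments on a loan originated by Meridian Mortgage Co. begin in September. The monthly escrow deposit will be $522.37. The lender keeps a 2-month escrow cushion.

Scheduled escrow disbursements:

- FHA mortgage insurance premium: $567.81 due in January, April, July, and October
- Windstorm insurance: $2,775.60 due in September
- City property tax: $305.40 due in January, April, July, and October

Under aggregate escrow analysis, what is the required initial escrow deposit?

Cushion = 2 × $522.37 = $1,044.74
Trial balance (start $0, +$522.37 each month, − disbursements):
  Sep: +$522.37 − $2,775.60 → -$2,253.23
  Oct: +$522.37 − $873.21 → -$2,604.07
  Nov: +$522.37 → -$2,081.70
  Dec: +$522.37 → -$1,559.33
  Jan: +$522.37 − $873.21 → -$1,910.17
  Feb: +$522.37 → -$1,387.80
  Mar: +$522.37 → -$865.43
  Apr: +$522.37 − $873.21 → -$1,216.27
  May: +$522.37 → -$693.90
  Jun: +$522.37 → -$171.53
  Jul: +$522.37 − $873.21 → -$522.37
  Aug: +$522.37 → $0.00
Lowest trial balance = -$2,604.07 (Oct)
Initial deposit = cushion − low point = $1,044.74 − (-$2,604.07) = $3,648.81

$3,648.81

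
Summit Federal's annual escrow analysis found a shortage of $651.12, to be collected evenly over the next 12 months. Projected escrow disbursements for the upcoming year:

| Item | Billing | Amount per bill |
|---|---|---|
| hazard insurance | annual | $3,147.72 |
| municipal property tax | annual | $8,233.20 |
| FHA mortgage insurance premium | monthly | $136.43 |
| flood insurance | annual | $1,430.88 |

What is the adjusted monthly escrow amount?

Hazard insurance — $3,147.72 per year
Municipal property tax — $8,233.20 per year
FHA mortgage insurance premium — $136.43 × 12 = $1,637.16 per year
Flood insurance — $1,430.88 per year
Yearly total = $3,147.72 + $8,233.20 + $1,637.16 + $1,430.88 = $14,448.96
Monthly escrow = $14,448.96 ÷ 12 = $1,204.08
Monthly shortage recovery: $651.12 ÷ 12 = $54.26
Adjusted monthly = $1,204.08 + $54.26 = $1,258.34

$1,258.34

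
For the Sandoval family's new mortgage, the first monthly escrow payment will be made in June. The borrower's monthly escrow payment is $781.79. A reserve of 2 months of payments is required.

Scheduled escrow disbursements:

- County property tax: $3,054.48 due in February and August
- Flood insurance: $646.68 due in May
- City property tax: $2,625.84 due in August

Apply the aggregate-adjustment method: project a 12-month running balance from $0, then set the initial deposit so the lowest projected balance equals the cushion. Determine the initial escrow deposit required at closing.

$4,898.53

Cushion = 2 × $781.79 = $1,563.58
Trial balance (start $0, +$781.79 each month, − disbursements):
  Jun: +$781.79 → $781.79
  Jul: +$781.79 → $1,563.58
  Aug: +$781.79 − $5,680.32 → -$3,334.95
  Sep: +$781.79 → -$2,553.16
  Oct: +$781.79 → -$1,771.37
  Nov: +$781.79 → -$989.58
  Dec: +$781.79 → -$207.79
  Jan: +$781.79 → $574.00
  Feb: +$781.79 − $3,054.48 → -$1,698.69
  Mar: +$781.79 → -$916.90
  Apr: +$781.79 → -$135.11
  May: +$781.79 − $646.68 → $0.00
Lowest trial balance = -$3,334.95 (Aug)
Initial deposit = cushion − low point = $1,563.58 − (-$3,334.95) = $4,898.53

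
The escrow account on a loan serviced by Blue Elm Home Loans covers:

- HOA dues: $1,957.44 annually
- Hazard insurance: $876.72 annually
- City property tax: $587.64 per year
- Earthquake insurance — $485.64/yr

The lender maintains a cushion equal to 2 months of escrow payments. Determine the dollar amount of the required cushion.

HOA dues = $1,957.44
Hazard insurance = $876.72
City property tax = $587.64
Earthquake insurance = $485.64
Yearly total = $1,957.44 + $876.72 + $587.64 + $485.64 = $3,907.44
Per month = $3,907.44 ÷ 12 = $325.62
Cushion = 2 × $325.62 = $651.24

$651.24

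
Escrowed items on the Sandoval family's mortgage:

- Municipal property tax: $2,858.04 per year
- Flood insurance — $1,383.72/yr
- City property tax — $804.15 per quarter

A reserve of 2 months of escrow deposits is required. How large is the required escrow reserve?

Municipal property tax — $2,858.04
Flood insurance — $1,383.72
City property tax — $804.15 × 4 = $3,216.60
Combined annual = $2,858.04 + $1,383.72 + $3,216.60 = $7,458.36
Base monthly escrow = $7,458.36 ÷ 12 = $621.53
Cushion = 2 × $621.53 = $1,243.06

$1,243.06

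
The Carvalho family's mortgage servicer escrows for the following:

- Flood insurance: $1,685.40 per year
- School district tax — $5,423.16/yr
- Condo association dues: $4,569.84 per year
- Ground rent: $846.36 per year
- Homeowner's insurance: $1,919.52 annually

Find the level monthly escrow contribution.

$1,203.69

Flood insurance = $1,685.40 per year
School district tax = $5,423.16 per year
Condo association dues = $4,569.84 per year
Ground rent = $846.36 per year
Homeowner's insurance = $1,919.52 per year
Total annual escrow = $1,685.40 + $5,423.16 + $4,569.84 + $846.36 + $1,919.52 = $14,444.28
Monthly = $14,444.28 ÷ 12 = $1,203.69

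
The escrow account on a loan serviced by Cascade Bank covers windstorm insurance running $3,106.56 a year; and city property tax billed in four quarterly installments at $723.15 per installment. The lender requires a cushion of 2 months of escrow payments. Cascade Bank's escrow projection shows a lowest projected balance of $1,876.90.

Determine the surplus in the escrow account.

$877.04

Windstorm insurance — $3,106.56/yr
City property tax — $723.15 × 4 = $2,892.60/yr
Annual escrow total = $3,106.56 + $2,892.60 = $5,999.16
Monthly = $5,999.16 / 12 = $499.93
Required cushion = 2 × $499.93 = $999.86
Excess over cushion: $1,876.90 − $999.86 = $877.04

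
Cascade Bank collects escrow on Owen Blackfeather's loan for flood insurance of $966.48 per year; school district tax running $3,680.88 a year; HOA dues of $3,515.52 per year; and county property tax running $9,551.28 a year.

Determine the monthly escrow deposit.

$1,476.18

Flood insurance = $966.48 per year
School district tax = $3,680.88 per year
HOA dues = $3,515.52 per year
County property tax = $9,551.28 per year
Combined annual = $966.48 + $3,680.88 + $3,515.52 + $9,551.28 = $17,714.16
Base monthly escrow = $17,714.16 ÷ 12 = $1,476.18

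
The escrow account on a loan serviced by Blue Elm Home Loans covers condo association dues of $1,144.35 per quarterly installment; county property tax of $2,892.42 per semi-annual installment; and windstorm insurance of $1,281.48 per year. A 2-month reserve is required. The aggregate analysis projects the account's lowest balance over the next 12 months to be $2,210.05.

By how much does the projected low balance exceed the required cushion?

$269.43

Condo association dues — $1,144.35 × 4 = $4,577.40 per year
County property tax — $2,892.42 × 2 = $5,784.84 per year
Windstorm insurance — $1,281.48 per year
Total annual escrow = $11,643.72
Monthly escrow = $11,643.72 ÷ 12 = $970.31
Cushion = 2 × $970.31 = $1,940.62
Excess over cushion: $2,210.05 − $1,940.62 = $269.43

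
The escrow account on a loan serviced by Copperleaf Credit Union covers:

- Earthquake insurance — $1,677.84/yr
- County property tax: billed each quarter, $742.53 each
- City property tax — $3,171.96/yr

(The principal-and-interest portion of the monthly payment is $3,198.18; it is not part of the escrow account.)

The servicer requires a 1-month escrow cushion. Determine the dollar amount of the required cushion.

$651.66

Earthquake insurance = $1,677.84/yr
County property tax = $742.53 × 4 = $2,970.12/yr
City property tax = $3,171.96/yr
Annual escrow total = $7,819.92
Per month = $7,819.92 / 12 = $651.66
Required cushion = 1 × $651.66 = $651.66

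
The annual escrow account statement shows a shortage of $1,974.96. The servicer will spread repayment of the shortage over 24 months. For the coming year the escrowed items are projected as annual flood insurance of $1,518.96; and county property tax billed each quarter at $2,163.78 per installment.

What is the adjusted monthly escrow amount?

Flood insurance = $1,518.96 annually
County property tax = $2,163.78 × 4 = $8,655.12 annually
Total annual escrow = $1,518.96 + $8,655.12 = $10,174.08
Monthly = $10,174.08 ÷ 12 = $847.84
Shortage spread = $1,974.96 / 24 = $82.29/mo
New monthly escrow = $847.84 + $82.29 = $930.13

$930.13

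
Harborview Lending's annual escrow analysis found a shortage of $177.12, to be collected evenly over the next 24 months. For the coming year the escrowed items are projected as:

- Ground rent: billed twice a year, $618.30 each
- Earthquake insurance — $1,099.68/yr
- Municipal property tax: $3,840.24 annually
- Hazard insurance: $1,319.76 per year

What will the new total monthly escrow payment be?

Ground rent — $618.30 × 2 = $1,236.60 per year
Earthquake insurance — $1,099.68 per year
Municipal property tax — $3,840.24 per year
Hazard insurance — $1,319.76 per year
Yearly total = $1,236.60 + $1,099.68 + $3,840.24 + $1,319.76 = $7,496.28
Per month = $7,496.28 / 12 = $624.69
Monthly shortage recovery: $177.12 ÷ 24 = $7.38
New monthly escrow = $624.69 + $7.38 = $632.07

$632.07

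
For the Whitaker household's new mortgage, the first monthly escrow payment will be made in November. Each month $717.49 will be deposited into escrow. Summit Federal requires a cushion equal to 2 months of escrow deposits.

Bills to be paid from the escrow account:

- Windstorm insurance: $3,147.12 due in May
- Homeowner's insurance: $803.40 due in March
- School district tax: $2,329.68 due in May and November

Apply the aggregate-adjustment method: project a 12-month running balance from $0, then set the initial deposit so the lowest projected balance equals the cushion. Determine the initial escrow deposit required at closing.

Cushion = 2 × $717.49 = $1,434.98
Trial balance (start $0, +$717.49 each month, − disbursements):
  Nov: +$717.49 − $2,329.68 → -$1,612.19
  Dec: +$717.49 → -$894.70
  Jan: +$717.49 → -$177.21
  Feb: +$717.49 → $540.28
  Mar: +$717.49 − $803.40 → $454.37
  Apr: +$717.49 → $1,171.86
  May: +$717.49 − $5,476.80 → -$3,587.45
  Jun: +$717.49 → -$2,869.96
  Jul: +$717.49 → -$2,152.47
  Aug: +$717.49 → -$1,434.98
  Sep: +$717.49 → -$717.49
  Oct: +$717.49 → $0.00
Lowest trial balance = -$3,587.45 (May)
Initial deposit = cushion − low point = $1,434.98 − (-$3,587.45) = $5,022.43

$5,022.43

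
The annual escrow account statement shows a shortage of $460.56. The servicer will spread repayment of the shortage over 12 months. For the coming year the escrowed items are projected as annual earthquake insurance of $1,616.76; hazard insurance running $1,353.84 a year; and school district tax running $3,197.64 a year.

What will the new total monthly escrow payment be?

Earthquake insurance = $1,616.76
Hazard insurance = $1,353.84
School district tax = $3,197.64
Total annual escrow = $1,616.76 + $1,353.84 + $3,197.64 = $6,168.24
Per month = $6,168.24 / 12 = $514.02
Shortage spread = $460.56 ÷ 12 = $38.38/mo
Adjusted monthly = $514.02 + $38.38 = $552.40

$552.40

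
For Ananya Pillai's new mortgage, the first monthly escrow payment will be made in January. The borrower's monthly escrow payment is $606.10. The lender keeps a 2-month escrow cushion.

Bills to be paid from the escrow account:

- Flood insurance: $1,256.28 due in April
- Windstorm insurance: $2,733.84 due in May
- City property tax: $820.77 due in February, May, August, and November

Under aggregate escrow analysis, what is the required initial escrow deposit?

Cushion = 2 × $606.10 = $1,212.20
Trial balance (start $0, +$606.10 each month, − disbursements):
  Jan: +$606.10 → $606.10
  Feb: +$606.10 − $820.77 → $391.43
  Mar: +$606.10 → $997.53
  Apr: +$606.10 − $1,256.28 → $347.35
  May: +$606.10 − $3,554.61 → -$2,601.16
  Jun: +$606.10 → -$1,995.06
  Jul: +$606.10 → -$1,388.96
  Aug: +$606.10 − $820.77 → -$1,603.63
  Sep: +$606.10 → -$997.53
  Oct: +$606.10 → -$391.43
  Nov: +$606.10 − $820.77 → -$606.10
  Dec: +$606.10 → $0.00
Lowest trial balance = -$2,601.16 (May)
Initial deposit = cushion − low point = $1,212.20 − (-$2,601.16) = $3,813.36

$3,813.36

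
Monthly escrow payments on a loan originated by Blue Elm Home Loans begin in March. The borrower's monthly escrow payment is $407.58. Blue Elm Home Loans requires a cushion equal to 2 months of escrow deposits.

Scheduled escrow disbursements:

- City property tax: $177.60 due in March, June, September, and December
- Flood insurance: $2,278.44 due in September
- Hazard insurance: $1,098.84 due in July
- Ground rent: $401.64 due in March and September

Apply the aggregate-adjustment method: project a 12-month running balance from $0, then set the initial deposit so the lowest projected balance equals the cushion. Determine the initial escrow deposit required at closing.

$2,675.46

Cushion = 2 × $407.58 = $815.16
Trial balance (start $0, +$407.58 each month, − disbursements):
  Mar: +$407.58 − $579.24 → -$171.66
  Apr: +$407.58 → $235.92
  May: +$407.58 → $643.50
  Jun: +$407.58 − $177.60 → $873.48
  Jul: +$407.58 − $1,098.84 → $182.22
  Aug: +$407.58 → $589.80
  Sep: +$407.58 − $2,857.68 → -$1,860.30
  Oct: +$407.58 → -$1,452.72
  Nov: +$407.58 → -$1,045.14
  Dec: +$407.58 − $177.60 → -$815.16
  Jan: +$407.58 → -$407.58
  Feb: +$407.58 → $0.00
Lowest trial balance = -$1,860.30 (Sep)
Initial deposit = cushion − low point = $815.16 − (-$1,860.30) = $2,675.46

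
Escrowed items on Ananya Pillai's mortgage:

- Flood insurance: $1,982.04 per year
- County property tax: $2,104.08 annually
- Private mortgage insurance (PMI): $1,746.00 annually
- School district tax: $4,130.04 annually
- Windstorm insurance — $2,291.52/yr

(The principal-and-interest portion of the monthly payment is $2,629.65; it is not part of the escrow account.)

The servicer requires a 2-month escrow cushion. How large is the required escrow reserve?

Flood insurance: $1,982.04/yr
County property tax: $2,104.08/yr
Private mortgage insurance (PMI): $1,746.00/yr
School district tax: $4,130.04/yr
Windstorm insurance: $2,291.52/yr
Total per year = $1,982.04 + $2,104.08 + $1,746.00 + $4,130.04 + $2,291.52 = $12,253.68
Per month = $12,253.68 / 12 = $1,021.14
Cushion = 2 × $1,021.14 = $2,042.28

$2,042.28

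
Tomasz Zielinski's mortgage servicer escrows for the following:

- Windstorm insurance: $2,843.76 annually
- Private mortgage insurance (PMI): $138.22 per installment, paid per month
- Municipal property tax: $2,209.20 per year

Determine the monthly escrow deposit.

$559.30

Windstorm insurance — $2,843.76
Private mortgage insurance (PMI) — $138.22 × 12 = $1,658.64
Municipal property tax — $2,209.20
Total per year = $6,711.60
Base monthly escrow = $6,711.60 / 12 = $559.30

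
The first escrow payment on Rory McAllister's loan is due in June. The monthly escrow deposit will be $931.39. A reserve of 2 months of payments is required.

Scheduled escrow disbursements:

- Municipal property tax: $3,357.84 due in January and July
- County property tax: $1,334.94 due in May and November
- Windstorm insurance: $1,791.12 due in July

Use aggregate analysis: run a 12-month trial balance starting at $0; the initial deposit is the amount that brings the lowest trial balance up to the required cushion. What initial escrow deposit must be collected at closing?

$5,148.96

Cushion = 2 × $931.39 = $1,862.78
Trial balance (start $0, +$931.39 each month, − disbursements):
  Jun: +$931.39 → $931.39
  Jul: +$931.39 − $5,148.96 → -$3,286.18
  Aug: +$931.39 → -$2,354.79
  Sep: +$931.39 → -$1,423.40
  Oct: +$931.39 → -$492.01
  Nov: +$931.39 − $1,334.94 → -$895.56
  Dec: +$931.39 → $35.83
  Jan: +$931.39 − $3,357.84 → -$2,390.62
  Feb: +$931.39 → -$1,459.23
  Mar: +$931.39 → -$527.84
  Apr: +$931.39 → $403.55
  May: +$931.39 − $1,334.94 → $0.00
Lowest trial balance = -$3,286.18 (Jul)
Initial deposit = cushion − low point = $1,862.78 − (-$3,286.18) = $5,148.96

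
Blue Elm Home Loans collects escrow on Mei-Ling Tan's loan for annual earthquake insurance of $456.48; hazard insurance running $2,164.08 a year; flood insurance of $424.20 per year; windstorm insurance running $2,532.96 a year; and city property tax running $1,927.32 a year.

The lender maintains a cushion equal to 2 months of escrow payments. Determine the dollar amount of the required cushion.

Earthquake insurance — $456.48/yr
Hazard insurance — $2,164.08/yr
Flood insurance — $424.20/yr
Windstorm insurance — $2,532.96/yr
City property tax — $1,927.32/yr
Total per year = $456.48 + $2,164.08 + $424.20 + $2,532.96 + $1,927.32 = $7,505.04
Per month = $7,505.04 ÷ 12 = $625.42
Cushion = 2 × $625.42 = $1,250.84

$1,250.84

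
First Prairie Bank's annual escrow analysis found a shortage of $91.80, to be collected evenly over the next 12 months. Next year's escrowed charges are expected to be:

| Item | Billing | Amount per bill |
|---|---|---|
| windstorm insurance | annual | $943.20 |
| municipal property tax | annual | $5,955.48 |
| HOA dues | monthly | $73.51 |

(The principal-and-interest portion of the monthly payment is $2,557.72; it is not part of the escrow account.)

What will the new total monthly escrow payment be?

Windstorm insurance — $943.20/yr
Municipal property tax — $5,955.48/yr
HOA dues — $73.51 × 12 = $882.12/yr
Total annual escrow = $7,780.80
Monthly = $7,780.80 ÷ 12 = $648.40
Shortage per month = $91.80 / 12 = $7.65
Adjusted monthly = $648.40 + $7.65 = $656.05

$656.05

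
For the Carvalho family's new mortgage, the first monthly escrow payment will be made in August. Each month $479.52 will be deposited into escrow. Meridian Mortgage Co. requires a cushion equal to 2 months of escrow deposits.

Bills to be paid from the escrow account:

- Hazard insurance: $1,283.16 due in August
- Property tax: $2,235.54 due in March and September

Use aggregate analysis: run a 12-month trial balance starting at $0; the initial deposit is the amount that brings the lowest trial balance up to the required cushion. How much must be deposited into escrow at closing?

$3,518.70

Cushion = 2 × $479.52 = $959.04
Trial balance (start $0, +$479.52 each month, − disbursements):
  Aug: +$479.52 − $1,283.16 → -$803.64
  Sep: +$479.52 − $2,235.54 → -$2,559.66
  Oct: +$479.52 → -$2,080.14
  Nov: +$479.52 → -$1,600.62
  Dec: +$479.52 → -$1,121.10
  Jan: +$479.52 → -$641.58
  Feb: +$479.52 → -$162.06
  Mar: +$479.52 − $2,235.54 → -$1,918.08
  Apr: +$479.52 → -$1,438.56
  May: +$479.52 → -$959.04
  Jun: +$479.52 → -$479.52
  Jul: +$479.52 → $0.00
Lowest trial balance = -$2,559.66 (Sep)
Initial deposit = cushion − low point = $959.04 − (-$2,559.66) = $3,518.70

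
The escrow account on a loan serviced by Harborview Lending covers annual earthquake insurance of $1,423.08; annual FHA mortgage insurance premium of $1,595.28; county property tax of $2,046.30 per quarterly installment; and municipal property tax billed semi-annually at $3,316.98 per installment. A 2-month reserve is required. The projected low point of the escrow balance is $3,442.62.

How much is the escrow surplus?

Earthquake insurance = $1,423.08 per year
FHA mortgage insurance premium = $1,595.28 per year
County property tax = $2,046.30 × 4 = $8,185.20 per year
Municipal property tax = $3,316.98 × 2 = $6,633.96 per year
Yearly total = $1,423.08 + $1,595.28 + $8,185.20 + $6,633.96 = $17,837.52
Monthly escrow = $17,837.52 ÷ 12 = $1,486.46
Required reserve = 2 × $1,486.46 = $2,972.92
Excess over cushion: $3,442.62 − $2,972.92 = $469.70

$469.70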